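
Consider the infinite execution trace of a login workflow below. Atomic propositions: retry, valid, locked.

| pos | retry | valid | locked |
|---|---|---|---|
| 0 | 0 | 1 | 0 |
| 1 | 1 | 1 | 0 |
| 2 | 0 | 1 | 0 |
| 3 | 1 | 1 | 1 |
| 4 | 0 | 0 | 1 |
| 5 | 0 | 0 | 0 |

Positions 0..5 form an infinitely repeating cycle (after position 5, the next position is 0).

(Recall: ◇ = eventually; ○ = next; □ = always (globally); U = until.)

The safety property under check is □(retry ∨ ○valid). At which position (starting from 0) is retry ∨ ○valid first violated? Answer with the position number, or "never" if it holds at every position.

Check retry ∨ ○valid at each position in order: 0 ✓, 1 ✓, 2 ✓, 3 ✓.
At position 4 the labels are {locked} and the next position 5 has {}, so retry ∨ ○valid is false there. This is the first violation.

4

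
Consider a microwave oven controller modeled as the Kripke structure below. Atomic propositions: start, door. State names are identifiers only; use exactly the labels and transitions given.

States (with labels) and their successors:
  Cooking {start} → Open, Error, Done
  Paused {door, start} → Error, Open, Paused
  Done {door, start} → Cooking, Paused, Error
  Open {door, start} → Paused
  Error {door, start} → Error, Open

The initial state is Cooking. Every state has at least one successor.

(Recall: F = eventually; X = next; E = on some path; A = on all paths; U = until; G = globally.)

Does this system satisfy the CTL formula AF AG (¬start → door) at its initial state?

States satisfying AG (¬start → door): {Cooking, Paused, Done, Open, Error}.
States satisfying AF AG (¬start → door): {Cooking, Paused, Done, Open, Error}.
Cooking ∈ Sat(AF AG (¬start → door)).

Yes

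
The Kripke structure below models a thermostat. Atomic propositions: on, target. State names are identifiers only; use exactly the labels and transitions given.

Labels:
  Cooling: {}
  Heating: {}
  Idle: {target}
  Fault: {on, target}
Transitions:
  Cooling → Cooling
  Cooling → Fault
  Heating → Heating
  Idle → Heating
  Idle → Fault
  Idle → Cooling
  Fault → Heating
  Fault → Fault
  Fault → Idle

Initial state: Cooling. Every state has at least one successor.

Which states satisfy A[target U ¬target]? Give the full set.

States satisfying target: {Idle, Fault}.
States satisfying ¬target: {Cooling, Heating}.
States satisfying A[target U ¬target]: {Cooling, Heating}.

{Cooling, Heating}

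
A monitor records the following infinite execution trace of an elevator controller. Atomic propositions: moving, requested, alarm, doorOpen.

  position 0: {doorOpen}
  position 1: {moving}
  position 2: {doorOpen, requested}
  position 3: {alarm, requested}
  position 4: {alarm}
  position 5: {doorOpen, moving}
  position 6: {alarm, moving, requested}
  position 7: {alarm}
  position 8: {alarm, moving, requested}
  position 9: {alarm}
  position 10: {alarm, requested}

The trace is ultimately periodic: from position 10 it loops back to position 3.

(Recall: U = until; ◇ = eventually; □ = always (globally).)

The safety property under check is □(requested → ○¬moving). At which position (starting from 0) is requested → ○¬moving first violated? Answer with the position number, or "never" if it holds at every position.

requested → ○¬moving holds at every position 0..10, and those are all the positions the trace ever visits, so the invariant □(requested → ○¬moving) is never violated.

never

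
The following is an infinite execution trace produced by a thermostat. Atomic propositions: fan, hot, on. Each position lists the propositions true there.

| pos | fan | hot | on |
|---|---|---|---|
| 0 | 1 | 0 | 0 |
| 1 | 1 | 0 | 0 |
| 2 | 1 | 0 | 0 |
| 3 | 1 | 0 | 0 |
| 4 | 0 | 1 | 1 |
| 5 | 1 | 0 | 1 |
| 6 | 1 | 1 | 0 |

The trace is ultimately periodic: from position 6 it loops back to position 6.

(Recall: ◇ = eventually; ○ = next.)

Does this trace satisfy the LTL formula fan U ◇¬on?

Walking from position 0: ◇¬on first holds at position 0, and fan holds at every earlier position along the way, so fan U ◇¬on holds.

Yes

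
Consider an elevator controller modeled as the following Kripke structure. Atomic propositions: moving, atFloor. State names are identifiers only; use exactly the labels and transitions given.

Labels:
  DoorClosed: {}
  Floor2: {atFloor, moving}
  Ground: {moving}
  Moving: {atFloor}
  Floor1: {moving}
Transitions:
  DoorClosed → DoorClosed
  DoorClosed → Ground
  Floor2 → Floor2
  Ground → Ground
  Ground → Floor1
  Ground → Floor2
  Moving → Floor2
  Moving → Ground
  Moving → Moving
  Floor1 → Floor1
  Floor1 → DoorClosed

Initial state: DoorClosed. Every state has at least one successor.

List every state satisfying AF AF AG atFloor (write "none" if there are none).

States satisfying AF AG atFloor: {Floor2}.
States satisfying AF AF AG atFloor: {Floor2}.

{Floor2}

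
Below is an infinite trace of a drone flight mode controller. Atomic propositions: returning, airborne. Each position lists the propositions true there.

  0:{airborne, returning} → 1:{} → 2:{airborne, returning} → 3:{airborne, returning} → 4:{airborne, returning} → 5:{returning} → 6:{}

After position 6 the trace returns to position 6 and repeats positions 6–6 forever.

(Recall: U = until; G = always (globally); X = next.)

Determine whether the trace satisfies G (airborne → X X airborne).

airborne → X X airborne must hold at every position from 0 onward. It fails at position 3, so G (airborne → X X airborne) is false.
Positions where airborne holds: 0, 2, 3, 4.
Check X X airborne at each: 0→ok, 2→ok, 3→fails, 4→fails.

Does not hold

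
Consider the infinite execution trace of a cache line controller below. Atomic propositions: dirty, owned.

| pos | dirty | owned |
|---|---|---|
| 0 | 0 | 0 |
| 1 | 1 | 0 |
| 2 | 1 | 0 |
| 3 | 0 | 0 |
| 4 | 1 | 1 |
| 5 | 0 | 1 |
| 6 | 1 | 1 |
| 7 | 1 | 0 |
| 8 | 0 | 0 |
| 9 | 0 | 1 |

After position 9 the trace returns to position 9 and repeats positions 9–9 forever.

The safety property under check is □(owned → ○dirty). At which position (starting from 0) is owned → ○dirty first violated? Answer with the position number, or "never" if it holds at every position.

Check owned → ○dirty at each position in order: 0 ✓, 1 ✓, 2 ✓, 3 ✓.
At position 4 the labels are {dirty, owned} and the next position 5 has {owned}, so owned → ○dirty is false there. This is the first violation.

4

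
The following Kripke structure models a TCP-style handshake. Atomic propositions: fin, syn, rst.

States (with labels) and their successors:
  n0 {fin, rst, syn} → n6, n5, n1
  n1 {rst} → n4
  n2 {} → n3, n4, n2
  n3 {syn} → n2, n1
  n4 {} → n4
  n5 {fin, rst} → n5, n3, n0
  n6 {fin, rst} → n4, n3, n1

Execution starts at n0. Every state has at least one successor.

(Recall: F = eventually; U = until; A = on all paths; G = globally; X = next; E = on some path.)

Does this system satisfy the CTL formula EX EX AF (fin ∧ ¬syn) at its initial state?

Holds

States satisfying EX AF (fin ∧ ¬syn): {n0, n5}.
States satisfying EX EX AF (fin ∧ ¬syn): {n0, n5}.
n0 ∈ Sat(EX EX AF (fin ∧ ¬syn)).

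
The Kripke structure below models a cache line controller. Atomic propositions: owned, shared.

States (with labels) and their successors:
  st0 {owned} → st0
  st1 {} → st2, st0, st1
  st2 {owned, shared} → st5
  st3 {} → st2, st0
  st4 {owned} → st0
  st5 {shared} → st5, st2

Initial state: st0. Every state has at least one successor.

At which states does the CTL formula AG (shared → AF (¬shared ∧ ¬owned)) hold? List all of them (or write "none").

{st0, st4}

States satisfying shared → AF (¬shared ∧ ¬owned): {st0, st1, st3, st4}.
States satisfying AG (shared → AF (¬shared ∧ ¬owned)): {st0, st4}.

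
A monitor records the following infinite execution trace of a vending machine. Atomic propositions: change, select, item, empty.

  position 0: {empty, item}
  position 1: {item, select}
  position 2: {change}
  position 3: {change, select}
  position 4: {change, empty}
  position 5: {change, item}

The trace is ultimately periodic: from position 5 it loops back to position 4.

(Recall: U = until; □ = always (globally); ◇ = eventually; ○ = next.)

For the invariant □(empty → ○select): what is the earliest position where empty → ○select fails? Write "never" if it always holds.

Check empty → ○select at each position in order: 0 ✓, 1 ✓, 2 ✓, 3 ✓.
At position 4 the labels are {change, empty} and the next position 5 has {change, item}, so empty → ○select is false there. This is the first violation.

4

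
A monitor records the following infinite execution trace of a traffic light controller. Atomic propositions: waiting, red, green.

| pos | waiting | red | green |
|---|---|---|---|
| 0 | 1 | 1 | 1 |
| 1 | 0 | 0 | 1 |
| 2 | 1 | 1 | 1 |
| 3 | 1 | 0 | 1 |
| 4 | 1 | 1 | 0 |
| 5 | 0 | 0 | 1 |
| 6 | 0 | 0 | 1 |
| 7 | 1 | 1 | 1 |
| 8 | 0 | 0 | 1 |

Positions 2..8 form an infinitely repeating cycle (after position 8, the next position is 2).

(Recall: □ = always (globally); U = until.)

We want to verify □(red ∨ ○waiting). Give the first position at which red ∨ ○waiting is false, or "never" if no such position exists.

5

Check red ∨ ○waiting at each position in order: 0 ✓, 1 ✓, 2 ✓, 3 ✓, 4 ✓.
At position 5 the labels are {green} and the next position 6 has {green}, so red ∨ ○waiting is false there. This is the first violation.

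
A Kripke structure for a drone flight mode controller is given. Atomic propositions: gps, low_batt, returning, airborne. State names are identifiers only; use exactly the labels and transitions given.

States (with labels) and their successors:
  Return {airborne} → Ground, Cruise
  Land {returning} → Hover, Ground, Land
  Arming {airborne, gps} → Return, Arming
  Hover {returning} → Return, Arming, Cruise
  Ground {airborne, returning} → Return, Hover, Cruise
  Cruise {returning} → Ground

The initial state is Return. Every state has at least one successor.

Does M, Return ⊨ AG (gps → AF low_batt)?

States satisfying gps → AF low_batt: {Return, Land, Hover, Ground, Cruise}.
States satisfying AG (gps → AF low_batt): ∅.
Arming is reachable from Return and violates gps → AF low_batt, so AG fails at Return.
Return ∉ Sat(AG (gps → AF low_batt)).

No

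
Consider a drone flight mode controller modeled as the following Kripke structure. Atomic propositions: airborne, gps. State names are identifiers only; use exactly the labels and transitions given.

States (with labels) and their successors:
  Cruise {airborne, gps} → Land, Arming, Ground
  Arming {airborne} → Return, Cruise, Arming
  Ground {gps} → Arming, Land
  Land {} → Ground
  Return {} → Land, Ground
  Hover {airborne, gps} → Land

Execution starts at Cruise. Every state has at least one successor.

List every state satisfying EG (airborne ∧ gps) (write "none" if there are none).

none

States satisfying airborne ∧ gps: {Cruise, Hover}.
States satisfying EG (airborne ∧ gps): ∅.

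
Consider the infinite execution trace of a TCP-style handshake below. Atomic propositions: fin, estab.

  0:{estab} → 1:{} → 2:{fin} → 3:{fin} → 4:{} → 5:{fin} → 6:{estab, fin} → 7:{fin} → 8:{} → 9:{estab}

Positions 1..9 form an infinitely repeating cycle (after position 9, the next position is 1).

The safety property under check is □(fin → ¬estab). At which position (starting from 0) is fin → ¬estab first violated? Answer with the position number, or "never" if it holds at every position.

Check fin → ¬estab at each position in order: 0 ✓, 1 ✓, 2 ✓, 3 ✓, 4 ✓, 5 ✓.
At position 6 the labels are {estab, fin}, so fin → ¬estab is false there. This is the first violation.

6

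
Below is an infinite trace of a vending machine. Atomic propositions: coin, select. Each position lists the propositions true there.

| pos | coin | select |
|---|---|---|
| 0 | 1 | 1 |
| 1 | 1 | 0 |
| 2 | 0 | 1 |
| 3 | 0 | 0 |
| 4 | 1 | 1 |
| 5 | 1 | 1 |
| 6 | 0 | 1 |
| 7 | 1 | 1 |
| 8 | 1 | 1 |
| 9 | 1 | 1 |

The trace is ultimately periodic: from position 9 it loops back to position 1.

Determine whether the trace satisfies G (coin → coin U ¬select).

No

coin → coin U ¬select must hold at every position from 0 onward. It fails at position 4, so G (coin → coin U ¬select) is false.
Positions where coin holds: 0, 1, 4, 5, 7, 8, 9.
Check coin U ¬select at each: 0→ok, 1→ok, 4→fails, 5→fails, 7→ok, 8→ok, 9→ok.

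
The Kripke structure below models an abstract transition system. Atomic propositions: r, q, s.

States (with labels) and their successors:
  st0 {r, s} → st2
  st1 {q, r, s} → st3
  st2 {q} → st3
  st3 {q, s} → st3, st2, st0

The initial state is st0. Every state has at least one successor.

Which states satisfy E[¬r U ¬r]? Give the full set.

{st2, st3}

States satisfying ¬r: {st2, st3}.
States satisfying E[¬r U ¬r]: {st2, st3}.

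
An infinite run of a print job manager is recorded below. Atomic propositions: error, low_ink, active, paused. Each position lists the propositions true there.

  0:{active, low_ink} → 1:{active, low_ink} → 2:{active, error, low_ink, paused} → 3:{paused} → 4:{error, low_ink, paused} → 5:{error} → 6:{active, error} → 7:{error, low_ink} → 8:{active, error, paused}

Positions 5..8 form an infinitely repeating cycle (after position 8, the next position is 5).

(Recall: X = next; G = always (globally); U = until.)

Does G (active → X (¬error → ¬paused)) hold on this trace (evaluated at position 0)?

active → X (¬error → ¬paused) must hold at every position from 0 onward. It fails at position 2, so G (active → X (¬error → ¬paused)) is false.
Positions where active holds: 0, 1, 2, 6, 8.
Check X (¬error → ¬paused) at each: 0→ok, 1→ok, 2→fails, 6→ok, 8→ok.

Violated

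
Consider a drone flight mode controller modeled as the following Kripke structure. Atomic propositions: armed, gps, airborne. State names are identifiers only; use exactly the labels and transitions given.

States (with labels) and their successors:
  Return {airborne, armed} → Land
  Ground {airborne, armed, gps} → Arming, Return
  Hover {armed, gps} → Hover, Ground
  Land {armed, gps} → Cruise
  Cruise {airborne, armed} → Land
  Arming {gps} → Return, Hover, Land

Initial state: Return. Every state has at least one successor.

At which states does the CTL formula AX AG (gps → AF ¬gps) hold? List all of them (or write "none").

{Return, Land, Cruise}

States satisfying AG (gps → AF ¬gps): {Return, Land, Cruise}.
States satisfying AX AG (gps → AF ¬gps): {Return, Land, Cruise}.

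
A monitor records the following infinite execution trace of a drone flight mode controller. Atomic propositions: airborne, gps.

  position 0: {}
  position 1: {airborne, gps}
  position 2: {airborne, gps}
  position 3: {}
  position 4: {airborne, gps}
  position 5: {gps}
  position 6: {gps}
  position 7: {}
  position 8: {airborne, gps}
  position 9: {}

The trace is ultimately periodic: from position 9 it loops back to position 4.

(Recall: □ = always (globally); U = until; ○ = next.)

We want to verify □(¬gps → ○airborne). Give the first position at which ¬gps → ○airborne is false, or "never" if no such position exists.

never

¬gps → ○airborne holds at every position 0..9, and those are all the positions the trace ever visits, so the invariant □(¬gps → ○airborne) is never violated.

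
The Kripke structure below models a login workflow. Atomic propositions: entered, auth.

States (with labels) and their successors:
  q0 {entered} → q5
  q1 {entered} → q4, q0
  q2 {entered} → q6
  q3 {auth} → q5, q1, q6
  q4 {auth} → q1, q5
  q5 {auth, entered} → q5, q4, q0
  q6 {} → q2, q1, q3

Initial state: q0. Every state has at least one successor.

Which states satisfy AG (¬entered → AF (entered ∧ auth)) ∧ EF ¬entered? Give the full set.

none

States satisfying ¬entered → AF (entered ∧ auth): {q0, q1, q2, q5}.
States satisfying AG (¬entered → AF (entered ∧ auth)): ∅.
States satisfying ¬entered: {q3, q4, q6}.
States satisfying EF ¬entered: {q0, q1, q2, q3, q4, q5, q6}.
States satisfying AG (¬entered → AF (entered ∧ auth)) ∧ EF ¬entered: ∅.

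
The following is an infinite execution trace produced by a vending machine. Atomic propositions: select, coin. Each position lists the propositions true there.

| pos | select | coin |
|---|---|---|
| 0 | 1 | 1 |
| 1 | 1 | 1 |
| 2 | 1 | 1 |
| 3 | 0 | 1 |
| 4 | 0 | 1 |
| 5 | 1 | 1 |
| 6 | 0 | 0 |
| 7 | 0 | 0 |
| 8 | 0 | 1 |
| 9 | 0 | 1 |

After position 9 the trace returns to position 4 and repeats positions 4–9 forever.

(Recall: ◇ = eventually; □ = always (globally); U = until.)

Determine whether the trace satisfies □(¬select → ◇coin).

¬select → ◇coin holds at every position 0..9, and those are all positions ever visited, so □(¬select → ◇coin) holds.
Positions where ¬select holds: 3, 4, 6, 7, 8, 9.
Check ◇coin at each: 3→ok, 4→ok, 6→ok, 7→ok, 8→ok, 9→ok.

Holds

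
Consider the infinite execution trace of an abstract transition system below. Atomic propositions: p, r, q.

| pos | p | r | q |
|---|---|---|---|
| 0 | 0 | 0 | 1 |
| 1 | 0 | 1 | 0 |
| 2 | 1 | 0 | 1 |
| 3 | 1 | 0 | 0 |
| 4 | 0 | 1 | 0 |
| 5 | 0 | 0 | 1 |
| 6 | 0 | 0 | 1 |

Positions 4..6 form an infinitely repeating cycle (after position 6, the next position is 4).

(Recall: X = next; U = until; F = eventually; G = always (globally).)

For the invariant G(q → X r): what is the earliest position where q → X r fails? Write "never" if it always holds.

2

Check q → X r at each position in order: 0 ✓, 1 ✓.
At position 2 the labels are {p, q} and the next position 3 has {p}, so q → X r is false there. This is the first violation.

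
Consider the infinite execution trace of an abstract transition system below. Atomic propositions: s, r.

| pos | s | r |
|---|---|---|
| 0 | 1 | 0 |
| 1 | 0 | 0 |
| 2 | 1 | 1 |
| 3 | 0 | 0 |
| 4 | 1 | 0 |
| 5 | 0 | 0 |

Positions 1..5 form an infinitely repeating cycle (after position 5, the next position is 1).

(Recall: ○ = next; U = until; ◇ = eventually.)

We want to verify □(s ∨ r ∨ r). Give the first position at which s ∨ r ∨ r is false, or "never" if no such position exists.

Check s ∨ r ∨ r at each position in order: 0 ✓.
At position 1 the labels are {}, so s ∨ r ∨ r is false there. This is the first violation.

1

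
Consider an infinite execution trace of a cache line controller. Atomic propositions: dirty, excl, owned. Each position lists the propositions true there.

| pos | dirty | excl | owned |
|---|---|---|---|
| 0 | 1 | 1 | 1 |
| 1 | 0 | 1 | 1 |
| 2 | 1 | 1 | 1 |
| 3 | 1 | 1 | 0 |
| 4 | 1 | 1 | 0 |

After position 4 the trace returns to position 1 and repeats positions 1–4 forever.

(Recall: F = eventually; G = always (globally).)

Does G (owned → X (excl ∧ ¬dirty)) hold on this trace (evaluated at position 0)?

owned → X (excl ∧ ¬dirty) must hold at every position from 0 onward. It fails at position 1, so G (owned → X (excl ∧ ¬dirty)) is false.
Positions where owned holds: 0, 1, 2.
Check X (excl ∧ ¬dirty) at each: 0→ok, 1→fails, 2→fails.

No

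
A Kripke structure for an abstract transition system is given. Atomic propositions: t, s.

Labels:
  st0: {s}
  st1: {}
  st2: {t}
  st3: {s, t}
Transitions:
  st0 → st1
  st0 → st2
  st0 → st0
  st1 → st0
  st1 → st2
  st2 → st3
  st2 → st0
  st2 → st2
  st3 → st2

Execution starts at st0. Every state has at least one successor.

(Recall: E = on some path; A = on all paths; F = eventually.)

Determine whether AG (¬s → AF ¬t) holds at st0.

States satisfying ¬s → AF ¬t: {st0, st1, st3}.
States satisfying AG (¬s → AF ¬t): ∅.
st2 is reachable from st0 and violates ¬s → AF ¬t, so AG fails at st0.
st0 ∉ Sat(AG (¬s → AF ¬t)).

Violated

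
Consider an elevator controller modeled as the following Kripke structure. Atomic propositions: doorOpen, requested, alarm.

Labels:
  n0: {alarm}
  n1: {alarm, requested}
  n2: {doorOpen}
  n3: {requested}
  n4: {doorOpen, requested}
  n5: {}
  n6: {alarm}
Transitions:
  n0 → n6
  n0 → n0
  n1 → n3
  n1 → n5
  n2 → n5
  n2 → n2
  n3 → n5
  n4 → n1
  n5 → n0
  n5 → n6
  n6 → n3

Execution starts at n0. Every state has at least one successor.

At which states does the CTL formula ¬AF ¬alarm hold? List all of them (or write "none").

{n0}

States satisfying ¬alarm: {n2, n3, n4, n5}.
States satisfying AF ¬alarm: {n1, n2, n3, n4, n5, n6}.
States satisfying ¬AF ¬alarm: {n0}.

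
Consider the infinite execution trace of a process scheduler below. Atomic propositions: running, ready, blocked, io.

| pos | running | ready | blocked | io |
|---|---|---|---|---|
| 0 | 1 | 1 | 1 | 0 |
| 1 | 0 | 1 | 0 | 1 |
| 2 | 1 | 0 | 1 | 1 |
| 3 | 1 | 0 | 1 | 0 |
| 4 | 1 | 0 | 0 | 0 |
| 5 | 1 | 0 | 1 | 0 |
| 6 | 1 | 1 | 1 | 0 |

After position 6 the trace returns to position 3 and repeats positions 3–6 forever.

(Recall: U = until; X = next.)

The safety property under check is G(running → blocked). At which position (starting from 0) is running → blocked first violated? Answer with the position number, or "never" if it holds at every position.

4

Check running → blocked at each position in order: 0 ✓, 1 ✓, 2 ✓, 3 ✓.
At position 4 the labels are {running}, so running → blocked is false there. This is the first violation.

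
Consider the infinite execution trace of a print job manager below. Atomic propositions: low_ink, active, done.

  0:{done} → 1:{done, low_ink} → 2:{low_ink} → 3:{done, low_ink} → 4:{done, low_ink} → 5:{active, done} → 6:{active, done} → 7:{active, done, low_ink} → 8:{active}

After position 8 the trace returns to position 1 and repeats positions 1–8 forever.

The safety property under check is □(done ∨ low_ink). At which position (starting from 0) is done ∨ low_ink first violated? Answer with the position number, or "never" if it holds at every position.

Check done ∨ low_ink at each position in order: 0 ✓, 1 ✓, 2 ✓, 3 ✓, 4 ✓, 5 ✓, 6 ✓, 7 ✓.
At position 8 the labels are {active}, so done ∨ low_ink is false there. This is the first violation.

8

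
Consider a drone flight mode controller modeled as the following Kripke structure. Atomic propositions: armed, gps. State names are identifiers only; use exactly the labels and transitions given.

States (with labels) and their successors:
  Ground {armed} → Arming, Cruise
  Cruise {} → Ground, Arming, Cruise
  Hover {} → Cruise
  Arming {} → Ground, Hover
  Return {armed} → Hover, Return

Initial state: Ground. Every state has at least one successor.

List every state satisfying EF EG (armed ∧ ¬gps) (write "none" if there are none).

{Return}

States satisfying EG (armed ∧ ¬gps): {Return}.
States satisfying EF EG (armed ∧ ¬gps): {Return}.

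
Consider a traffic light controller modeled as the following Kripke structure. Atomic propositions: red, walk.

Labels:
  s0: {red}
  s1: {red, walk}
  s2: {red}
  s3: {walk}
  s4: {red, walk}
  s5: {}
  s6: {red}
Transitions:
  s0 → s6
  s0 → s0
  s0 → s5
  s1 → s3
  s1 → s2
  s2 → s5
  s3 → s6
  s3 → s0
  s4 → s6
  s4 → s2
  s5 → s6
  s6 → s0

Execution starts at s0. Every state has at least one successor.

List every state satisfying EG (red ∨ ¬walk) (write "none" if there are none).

{s0, s1, s2, s4, s5, s6}

States satisfying red ∨ ¬walk: {s0, s1, s2, s4, s5, s6}.
States satisfying EG (red ∨ ¬walk): {s0, s1, s2, s4, s5, s6}.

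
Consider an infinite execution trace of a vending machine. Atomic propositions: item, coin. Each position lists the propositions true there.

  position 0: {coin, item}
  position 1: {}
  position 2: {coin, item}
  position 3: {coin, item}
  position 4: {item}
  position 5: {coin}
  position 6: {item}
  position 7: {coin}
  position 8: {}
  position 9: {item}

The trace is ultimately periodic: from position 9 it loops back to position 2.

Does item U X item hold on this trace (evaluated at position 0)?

Holds

Walking from position 0: X item first holds at position 1, and item holds at every earlier position along the way, so item U X item holds.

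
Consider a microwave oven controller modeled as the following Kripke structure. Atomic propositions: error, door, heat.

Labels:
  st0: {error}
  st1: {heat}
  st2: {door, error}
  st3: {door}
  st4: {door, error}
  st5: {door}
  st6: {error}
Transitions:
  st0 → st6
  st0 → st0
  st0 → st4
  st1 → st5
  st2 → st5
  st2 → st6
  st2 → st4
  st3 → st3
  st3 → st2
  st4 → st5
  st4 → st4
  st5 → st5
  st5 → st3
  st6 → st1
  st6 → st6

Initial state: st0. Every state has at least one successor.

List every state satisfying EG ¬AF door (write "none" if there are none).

{st0, st6}

States satisfying ¬AF door: {st0, st6}.
States satisfying EG ¬AF door: {st0, st6}.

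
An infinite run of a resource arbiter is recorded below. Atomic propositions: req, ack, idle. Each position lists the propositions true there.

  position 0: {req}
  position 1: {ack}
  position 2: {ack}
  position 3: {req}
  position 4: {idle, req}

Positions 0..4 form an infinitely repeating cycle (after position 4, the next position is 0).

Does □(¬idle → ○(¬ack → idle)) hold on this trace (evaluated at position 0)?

Violated

¬idle → ○(¬ack → idle) must hold at every position from 0 onward. It fails at position 2, so □(¬idle → ○(¬ack → idle)) is false.
Positions where ¬idle holds: 0, 1, 2, 3.
Check ○(¬ack → idle) at each: 0→ok, 1→ok, 2→fails, 3→ok.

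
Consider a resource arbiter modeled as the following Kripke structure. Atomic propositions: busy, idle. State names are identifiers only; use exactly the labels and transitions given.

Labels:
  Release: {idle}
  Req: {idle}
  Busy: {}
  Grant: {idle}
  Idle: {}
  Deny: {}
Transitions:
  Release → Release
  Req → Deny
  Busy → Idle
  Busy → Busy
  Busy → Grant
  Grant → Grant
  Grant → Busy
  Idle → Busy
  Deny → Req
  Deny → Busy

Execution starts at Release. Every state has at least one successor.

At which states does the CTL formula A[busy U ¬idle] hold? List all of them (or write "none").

States satisfying busy: ∅.
States satisfying ¬idle: {Busy, Idle, Deny}.
States satisfying A[busy U ¬idle]: {Busy, Idle, Deny}.

{Busy, Idle, Deny}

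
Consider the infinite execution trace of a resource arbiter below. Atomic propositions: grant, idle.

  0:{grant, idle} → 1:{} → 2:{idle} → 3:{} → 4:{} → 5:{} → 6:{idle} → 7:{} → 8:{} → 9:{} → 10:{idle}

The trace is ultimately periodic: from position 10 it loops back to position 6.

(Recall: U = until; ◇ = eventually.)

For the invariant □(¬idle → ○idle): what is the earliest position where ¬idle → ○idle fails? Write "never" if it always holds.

3

Check ¬idle → ○idle at each position in order: 0 ✓, 1 ✓, 2 ✓.
At position 3 the labels are {} and the next position 4 has {}, so ¬idle → ○idle is false there. This is the first violation.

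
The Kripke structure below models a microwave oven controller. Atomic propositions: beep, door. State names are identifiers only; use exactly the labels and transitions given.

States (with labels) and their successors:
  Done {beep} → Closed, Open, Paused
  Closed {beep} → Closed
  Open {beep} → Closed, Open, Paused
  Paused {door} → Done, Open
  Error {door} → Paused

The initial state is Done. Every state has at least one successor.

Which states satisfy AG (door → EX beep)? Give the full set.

States satisfying door → EX beep: {Done, Closed, Open, Paused}.
States satisfying AG (door → EX beep): {Done, Closed, Open, Paused}.

{Done, Closed, Open, Paused}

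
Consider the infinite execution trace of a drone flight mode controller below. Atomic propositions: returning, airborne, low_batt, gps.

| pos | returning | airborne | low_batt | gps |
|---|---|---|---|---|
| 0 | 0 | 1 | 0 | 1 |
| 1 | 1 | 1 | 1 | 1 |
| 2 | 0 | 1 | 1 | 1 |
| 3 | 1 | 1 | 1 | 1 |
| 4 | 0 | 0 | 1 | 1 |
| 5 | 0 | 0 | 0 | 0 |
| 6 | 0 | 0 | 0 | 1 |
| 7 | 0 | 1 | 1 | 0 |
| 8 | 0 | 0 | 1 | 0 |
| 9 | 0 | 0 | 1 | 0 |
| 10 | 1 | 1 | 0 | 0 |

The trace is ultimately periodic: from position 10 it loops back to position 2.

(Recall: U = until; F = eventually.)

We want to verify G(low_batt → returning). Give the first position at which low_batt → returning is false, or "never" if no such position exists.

2

Check low_batt → returning at each position in order: 0 ✓, 1 ✓.
At position 2 the labels are {airborne, gps, low_batt}, so low_batt → returning is false there. This is the first violation.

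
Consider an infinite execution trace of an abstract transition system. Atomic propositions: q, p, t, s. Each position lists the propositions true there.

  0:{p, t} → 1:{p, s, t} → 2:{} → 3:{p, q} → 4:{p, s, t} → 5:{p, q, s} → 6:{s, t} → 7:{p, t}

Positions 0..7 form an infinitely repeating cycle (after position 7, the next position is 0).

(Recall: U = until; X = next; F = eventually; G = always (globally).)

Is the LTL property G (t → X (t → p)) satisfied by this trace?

t → X (t → p) holds at every position 0..7, and those are all positions ever visited, so G (t → X (t → p)) holds.
Positions where t holds: 0, 1, 4, 6, 7.
Check X (t → p) at each: 0→ok, 1→ok, 4→ok, 6→ok, 7→ok.

Yes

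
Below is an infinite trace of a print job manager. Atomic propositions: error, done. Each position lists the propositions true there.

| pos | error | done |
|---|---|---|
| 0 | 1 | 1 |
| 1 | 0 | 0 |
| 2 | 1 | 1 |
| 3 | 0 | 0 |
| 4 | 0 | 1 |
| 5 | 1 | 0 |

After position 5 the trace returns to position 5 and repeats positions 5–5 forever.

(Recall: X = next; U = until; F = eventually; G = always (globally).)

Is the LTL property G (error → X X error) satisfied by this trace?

Does not hold

error → X X error must hold at every position from 0 onward. It fails at position 2, so G (error → X X error) is false.
Positions where error holds: 0, 2, 5.
Check X X error at each: 0→ok, 2→fails, 5→ok.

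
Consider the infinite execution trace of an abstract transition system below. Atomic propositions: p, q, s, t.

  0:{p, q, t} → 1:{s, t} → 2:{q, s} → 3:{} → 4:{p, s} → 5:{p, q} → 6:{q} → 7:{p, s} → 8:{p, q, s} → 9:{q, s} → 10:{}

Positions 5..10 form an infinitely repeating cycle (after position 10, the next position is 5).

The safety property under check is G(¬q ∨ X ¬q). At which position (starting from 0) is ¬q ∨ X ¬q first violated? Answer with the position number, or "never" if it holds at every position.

5

Check ¬q ∨ X ¬q at each position in order: 0 ✓, 1 ✓, 2 ✓, 3 ✓, 4 ✓.
At position 5 the labels are {p, q} and the next position 6 has {q}, so ¬q ∨ X ¬q is false there. This is the first violation.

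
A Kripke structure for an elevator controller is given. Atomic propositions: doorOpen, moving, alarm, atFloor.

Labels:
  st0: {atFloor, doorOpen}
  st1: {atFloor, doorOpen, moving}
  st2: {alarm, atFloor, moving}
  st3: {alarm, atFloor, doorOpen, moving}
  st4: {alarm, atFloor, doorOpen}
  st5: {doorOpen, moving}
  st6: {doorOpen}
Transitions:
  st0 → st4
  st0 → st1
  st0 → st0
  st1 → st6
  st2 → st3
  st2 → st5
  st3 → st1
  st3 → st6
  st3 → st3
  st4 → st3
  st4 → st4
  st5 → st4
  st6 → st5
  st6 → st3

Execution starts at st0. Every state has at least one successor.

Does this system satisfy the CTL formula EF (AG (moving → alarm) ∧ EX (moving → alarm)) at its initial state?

States satisfying AG (moving → alarm) ∧ EX (moving → alarm): ∅.
States satisfying EF (AG (moving → alarm) ∧ EX (moving → alarm)): ∅.
No suitable path/successor from st0 witnesses the formula.
st0 ∉ Sat(EF (AG (moving → alarm) ∧ EX (moving → alarm))).

No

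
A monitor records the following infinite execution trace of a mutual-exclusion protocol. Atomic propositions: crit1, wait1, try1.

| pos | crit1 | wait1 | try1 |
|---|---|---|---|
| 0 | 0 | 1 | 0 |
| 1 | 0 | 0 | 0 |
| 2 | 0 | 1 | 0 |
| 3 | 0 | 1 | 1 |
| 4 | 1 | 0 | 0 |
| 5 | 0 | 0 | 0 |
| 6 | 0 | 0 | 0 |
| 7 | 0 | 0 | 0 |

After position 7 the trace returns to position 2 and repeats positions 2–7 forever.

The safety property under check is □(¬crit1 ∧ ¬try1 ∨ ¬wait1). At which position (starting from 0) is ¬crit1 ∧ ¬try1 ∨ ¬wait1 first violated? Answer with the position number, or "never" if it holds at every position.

3

Check ¬crit1 ∧ ¬try1 ∨ ¬wait1 at each position in order: 0 ✓, 1 ✓, 2 ✓.
At position 3 the labels are {try1, wait1}, so ¬crit1 ∧ ¬try1 ∨ ¬wait1 is false there. This is the first violation.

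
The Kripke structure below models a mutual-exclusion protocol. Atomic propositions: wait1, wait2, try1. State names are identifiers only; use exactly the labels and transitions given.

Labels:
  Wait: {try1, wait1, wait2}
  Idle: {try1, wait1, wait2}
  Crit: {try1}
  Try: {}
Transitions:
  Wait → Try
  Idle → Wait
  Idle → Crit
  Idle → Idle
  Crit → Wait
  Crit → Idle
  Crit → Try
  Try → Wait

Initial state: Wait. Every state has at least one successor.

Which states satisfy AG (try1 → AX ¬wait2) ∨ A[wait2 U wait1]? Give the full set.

States satisfying try1 → AX ¬wait2: {Wait, Try}.
States satisfying AG (try1 → AX ¬wait2): {Wait, Try}.
States satisfying wait2: {Wait, Idle}.
States satisfying wait1: {Wait, Idle}.
States satisfying A[wait2 U wait1]: {Wait, Idle}.
States satisfying AG (try1 → AX ¬wait2) ∨ A[wait2 U wait1]: {Wait, Idle, Try}.

{Wait, Idle, Try}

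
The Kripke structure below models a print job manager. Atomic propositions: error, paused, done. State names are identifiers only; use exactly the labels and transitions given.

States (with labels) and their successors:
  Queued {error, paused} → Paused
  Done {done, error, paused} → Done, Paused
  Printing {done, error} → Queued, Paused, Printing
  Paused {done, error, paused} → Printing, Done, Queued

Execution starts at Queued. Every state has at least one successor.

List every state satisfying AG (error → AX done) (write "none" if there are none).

none

States satisfying error → AX done: {Queued, Done}.
States satisfying AG (error → AX done): ∅.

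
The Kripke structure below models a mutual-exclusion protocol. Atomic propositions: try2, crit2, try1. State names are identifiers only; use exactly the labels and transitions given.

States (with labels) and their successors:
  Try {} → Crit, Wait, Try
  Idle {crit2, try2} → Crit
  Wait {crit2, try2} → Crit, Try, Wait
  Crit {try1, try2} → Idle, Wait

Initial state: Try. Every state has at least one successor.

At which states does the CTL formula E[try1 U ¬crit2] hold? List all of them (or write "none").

{Try, Crit}

States satisfying try1: {Crit}.
States satisfying ¬crit2: {Try, Crit}.
States satisfying E[try1 U ¬crit2]: {Try, Crit}.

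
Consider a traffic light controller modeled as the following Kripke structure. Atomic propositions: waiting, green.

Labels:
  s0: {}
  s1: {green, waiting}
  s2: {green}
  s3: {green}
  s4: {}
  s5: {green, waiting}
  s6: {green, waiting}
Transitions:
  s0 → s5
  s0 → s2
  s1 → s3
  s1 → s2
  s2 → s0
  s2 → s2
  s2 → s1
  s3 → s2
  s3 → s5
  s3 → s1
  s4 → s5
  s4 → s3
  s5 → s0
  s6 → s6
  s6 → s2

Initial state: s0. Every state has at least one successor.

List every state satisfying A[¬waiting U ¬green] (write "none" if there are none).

States satisfying ¬waiting: {s0, s2, s3, s4}.
States satisfying ¬green: {s0, s4}.
States satisfying A[¬waiting U ¬green]: {s0, s4}.

{s0, s4}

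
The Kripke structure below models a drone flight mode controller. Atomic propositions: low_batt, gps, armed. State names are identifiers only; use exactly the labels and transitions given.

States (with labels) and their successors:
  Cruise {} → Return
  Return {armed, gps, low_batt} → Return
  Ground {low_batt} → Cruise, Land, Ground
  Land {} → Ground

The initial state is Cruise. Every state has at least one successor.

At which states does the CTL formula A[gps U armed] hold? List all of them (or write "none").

States satisfying gps: {Return}.
States satisfying armed: {Return}.
States satisfying A[gps U armed]: {Return}.

{Return}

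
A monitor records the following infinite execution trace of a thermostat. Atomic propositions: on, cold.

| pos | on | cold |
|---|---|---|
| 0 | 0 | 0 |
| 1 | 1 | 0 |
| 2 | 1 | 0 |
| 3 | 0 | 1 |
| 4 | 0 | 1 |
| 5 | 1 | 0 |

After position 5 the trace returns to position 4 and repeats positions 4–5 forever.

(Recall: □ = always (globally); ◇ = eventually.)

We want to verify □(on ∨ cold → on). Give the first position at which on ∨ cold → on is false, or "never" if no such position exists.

Check on ∨ cold → on at each position in order: 0 ✓, 1 ✓, 2 ✓.
At position 3 the labels are {cold}, so on ∨ cold → on is false there. This is the first violation.

3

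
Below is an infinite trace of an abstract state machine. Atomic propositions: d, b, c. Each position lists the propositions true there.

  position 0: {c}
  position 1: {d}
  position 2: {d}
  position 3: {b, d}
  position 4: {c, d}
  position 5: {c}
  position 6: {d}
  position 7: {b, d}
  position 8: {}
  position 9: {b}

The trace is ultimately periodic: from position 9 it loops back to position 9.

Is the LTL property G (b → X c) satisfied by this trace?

b → X c must hold at every position from 0 onward. It fails at position 7, so G (b → X c) is false.
Positions where b holds: 3, 7, 9.
Check X c at each: 3→ok, 7→fails, 9→fails.

No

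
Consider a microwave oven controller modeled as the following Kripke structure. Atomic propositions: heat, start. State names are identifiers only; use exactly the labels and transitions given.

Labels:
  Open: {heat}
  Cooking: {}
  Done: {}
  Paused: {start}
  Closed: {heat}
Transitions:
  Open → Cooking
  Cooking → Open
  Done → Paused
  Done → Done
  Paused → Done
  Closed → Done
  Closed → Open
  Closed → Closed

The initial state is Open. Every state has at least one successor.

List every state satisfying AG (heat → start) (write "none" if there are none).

{Done, Paused}

States satisfying heat → start: {Cooking, Done, Paused}.
States satisfying AG (heat → start): {Done, Paused}.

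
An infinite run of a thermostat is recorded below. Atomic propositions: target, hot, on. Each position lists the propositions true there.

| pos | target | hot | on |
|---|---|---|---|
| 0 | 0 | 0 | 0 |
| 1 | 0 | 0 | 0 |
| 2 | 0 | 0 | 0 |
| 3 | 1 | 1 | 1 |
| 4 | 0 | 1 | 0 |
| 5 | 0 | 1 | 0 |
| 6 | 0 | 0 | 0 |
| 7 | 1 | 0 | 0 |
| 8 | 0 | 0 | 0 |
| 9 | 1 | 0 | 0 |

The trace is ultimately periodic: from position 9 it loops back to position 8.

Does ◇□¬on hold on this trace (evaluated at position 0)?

Satisfied

□¬on holds at position 4, which is reachable from 0, so ◇□¬on holds.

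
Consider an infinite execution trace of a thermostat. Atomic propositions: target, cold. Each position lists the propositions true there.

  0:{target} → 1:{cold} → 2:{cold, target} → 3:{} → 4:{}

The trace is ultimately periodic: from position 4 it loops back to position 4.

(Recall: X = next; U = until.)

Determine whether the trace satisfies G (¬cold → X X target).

¬cold → X X target must hold at every position from 0 onward. It fails at position 3, so G (¬cold → X X target) is false.
Positions where ¬cold holds: 0, 3, 4.
Check X X target at each: 0→ok, 3→fails, 4→fails.

No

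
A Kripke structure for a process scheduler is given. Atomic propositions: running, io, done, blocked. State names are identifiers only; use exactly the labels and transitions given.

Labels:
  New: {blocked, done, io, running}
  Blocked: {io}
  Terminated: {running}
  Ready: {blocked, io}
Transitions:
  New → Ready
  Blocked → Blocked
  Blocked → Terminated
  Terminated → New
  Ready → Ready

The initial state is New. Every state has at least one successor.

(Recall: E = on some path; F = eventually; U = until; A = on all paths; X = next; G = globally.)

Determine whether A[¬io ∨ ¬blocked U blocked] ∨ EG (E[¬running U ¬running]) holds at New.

Yes

States satisfying ¬io ∨ ¬blocked: {Blocked, Terminated}.
States satisfying blocked: {New, Ready}.
States satisfying A[¬io ∨ ¬blocked U blocked]: {New, Terminated, Ready}.
States satisfying E[¬running U ¬running]: {Blocked, Ready}.
States satisfying EG (E[¬running U ¬running]): {Blocked, Ready}.
States satisfying A[¬io ∨ ¬blocked U blocked] ∨ EG (E[¬running U ¬running]): {New, Blocked, Terminated, Ready}.
New ∈ Sat(A[¬io ∨ ¬blocked U blocked] ∨ EG (E[¬running U ¬running])).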